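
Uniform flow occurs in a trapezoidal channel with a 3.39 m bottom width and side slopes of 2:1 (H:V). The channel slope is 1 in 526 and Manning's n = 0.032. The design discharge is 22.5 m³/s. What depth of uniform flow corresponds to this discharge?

y_n = 1.99 m

Manning's equation rearranged: A R^(2/3) = nQ / (1·√S) = 0.032 × 22.5 / (√0.001901) = 16.51.
Trying y = 2.26 m: A R^(2/3) = 21.56 — too large.
Trying y = 1.64 m: A R^(2/3) = 11.08 — too small.
Trying y = 1.99 m: A R^(2/3) = 16.5 — matches.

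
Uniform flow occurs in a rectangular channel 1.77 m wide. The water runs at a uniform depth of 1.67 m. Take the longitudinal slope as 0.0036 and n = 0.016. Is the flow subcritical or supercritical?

subcritical

Flow area A = b·y = 1.77 × 1.67 = 2.956 m². Wetted perimeter P = b + 2y = 1.77 + 2×1.67 = 5.11 m.
Hydraulic radius R = A/P = 2.956/5.11 = 0.5785 m.
V = (1/n) R^(2/3) √S = (1/0.016) × 0.5785^(2/3) × √0.0036 = 2.603 m/s. Hydraulic depth D_h = A/T = 2.956/1.77 = 1.67 m.
Froude number Fr = V/√(g·D_h) = 2.603/√(9.81×1.67) = 0.643, which is less than 1, so the flow is subcritical.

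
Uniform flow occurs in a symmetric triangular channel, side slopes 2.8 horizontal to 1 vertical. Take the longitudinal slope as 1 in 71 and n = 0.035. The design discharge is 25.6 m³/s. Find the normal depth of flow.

Manning's equation rearranged: A R^(2/3) = nQ / (1·√S) = 0.035 × 25.6 / (√0.01408) = 7.55.
Trying y = 1.22 m: A R^(2/3) = 2.88 — low.
Trying y = 1.75 m: A R^(2/3) = 7.537 — ≈ 7.55.

y_n = 1.75 m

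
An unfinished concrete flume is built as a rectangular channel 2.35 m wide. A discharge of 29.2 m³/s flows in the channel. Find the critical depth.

For a rectangular channel, critical depth y_c = (q²/g)^(1/3) where q = Q/b = 29.2/2.35 = 12.43 m²/s.
So y_c = (12.43²/9.81)^(1/3) = 2.51 m.

y_c = 2.51 m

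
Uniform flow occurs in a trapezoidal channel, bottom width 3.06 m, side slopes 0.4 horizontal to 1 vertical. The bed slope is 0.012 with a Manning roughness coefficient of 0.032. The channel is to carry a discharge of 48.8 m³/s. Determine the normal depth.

Manning's equation rearranged: A R^(2/3) = nQ / (1·√S) = 0.032 × 48.8 / (√0.012) = 14.26.
At y = 3.58 m: A R^(2/3) = 21.01 — too large.
At y = 2.85 m: A R^(2/3) = 14.27 — close enough.

y_n = 2.85 m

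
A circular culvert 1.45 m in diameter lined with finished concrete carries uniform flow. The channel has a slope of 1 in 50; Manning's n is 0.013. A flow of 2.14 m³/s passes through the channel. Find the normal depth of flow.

y_n = 0.478 m

Manning's equation rearranged: A R^(2/3) = nQ / (1·√S) = 0.013 × 2.14 / (√0.02) = 0.1967.
Trying y = 0.586 m: A R^(2/3) = 0.2883 — too large.
Trying y = 0.397 m: A R^(2/3) = 0.1376 — too small.
Trying y = 0.478 m: A R^(2/3) = 0.1971 — close enough.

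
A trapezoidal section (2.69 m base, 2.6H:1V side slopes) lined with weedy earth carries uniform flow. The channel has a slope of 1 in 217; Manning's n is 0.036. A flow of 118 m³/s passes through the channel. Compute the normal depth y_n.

Manning's equation rearranged: A R^(2/3) = nQ / (1·√S) = 0.036 × 118 / (√0.004608) = 62.58.
Try y = 3.94 m: A R^(2/3) = 82.72 — too large.
Try y = 2.89 m: A R^(2/3) = 39.82 — too small.
Try y = 3.5 m: A R^(2/3) = 62.4 — ≈ 62.58.

y_n = 3.5 m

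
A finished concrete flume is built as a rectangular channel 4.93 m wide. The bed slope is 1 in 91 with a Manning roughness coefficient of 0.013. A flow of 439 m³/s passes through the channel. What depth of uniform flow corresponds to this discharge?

Manning's equation rearranged: A R^(2/3) = nQ / (1·√S) = 0.013 × 439 / (√0.01099) = 54.44.
Trying y = 8.93 m: A R^(2/3) = 68.29 — too large.
Trying y = 6.2 m: A R^(2/3) = 44.62 — too small.
Trying y = 7.34 m: A R^(2/3) = 54.44 — ≈ 54.44.

y_n = 7.34 m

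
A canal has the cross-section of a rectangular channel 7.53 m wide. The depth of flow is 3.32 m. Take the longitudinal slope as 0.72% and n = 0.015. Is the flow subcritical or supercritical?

Flow area A = b·y = 7.53 × 3.32 = 25 m². Wetted perimeter P = b + 2y = 7.53 + 2×3.32 = 14.17 m.
Hydraulic radius R = A/P = 25/14.17 = 1.764 m.
V = (1/n) R^(2/3) √S = (1/0.015) × 1.764^(2/3) × √0.0072 = 8.259 m/s. Hydraulic depth D_h = A/T = 25/7.53 = 3.32 m.
Froude number Fr = V/√(g·D_h) = 8.259/√(9.81×3.32) = 1.45, which is greater than 1, so the flow is supercritical.

supercritical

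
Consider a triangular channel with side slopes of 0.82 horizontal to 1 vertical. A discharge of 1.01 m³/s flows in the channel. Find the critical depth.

y_c = 0.791 m

At critical depth, Q² T / (g A³) = 1, i.e. A³/T = Q²/g = 1.01²/9.81 = 0.104.
Try y = 0.656 m: A³/T = 0.04084 — short.
Try y = 1 m: A³/T = 0.3362 — over.
Try y = 0.791 m: A³/T = 0.1041 — close enough.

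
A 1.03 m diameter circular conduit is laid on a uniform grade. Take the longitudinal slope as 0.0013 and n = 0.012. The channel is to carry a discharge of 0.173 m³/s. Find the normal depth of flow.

y_n = 0.288 m

Manning's equation rearranged: A R^(2/3) = nQ / (1·√S) = 0.012 × 0.173 / (√0.0013) = 0.05758.
Trying y = 0.322 m: A R^(2/3) = 0.07151 — high.
Trying y = 0.201 m: A R^(2/3) = 0.0281 — low.
Trying y = 0.288 m: A R^(2/3) = 0.05759 — ≈ 0.05758.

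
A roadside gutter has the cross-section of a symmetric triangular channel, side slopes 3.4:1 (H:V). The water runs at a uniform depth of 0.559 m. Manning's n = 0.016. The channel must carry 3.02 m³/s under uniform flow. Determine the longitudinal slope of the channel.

S = 0.012

For a triangular section with side slope z = 3.4: A = zy² = 3.4×0.559² = 1.062 m²; P = 2y√(1+z²) = 2×0.559×3.544 = 3.962 m.
Hydraulic radius R = A/P = 1.062/3.962 = 0.2681 m.
From Manning's equation, S = [nQ / (1 A R^(2/3))]² = [0.016 × 3.02 / (1 × 1.062 × 0.2681^(2/3))]² = 0.012.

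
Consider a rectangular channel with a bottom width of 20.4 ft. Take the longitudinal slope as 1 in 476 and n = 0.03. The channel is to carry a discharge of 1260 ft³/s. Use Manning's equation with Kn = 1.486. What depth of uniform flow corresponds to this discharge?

y_n = 9.43 ft

Manning's equation rearranged: A R^(2/3) = nQ / (1.486·√S) = 0.03 × 1260 / (1.486 × √0.002101) = 555.
Try y = 6.76 ft: A R^(2/3) = 351.3 — low.
Try y = 11.6 ft: A R^(2/3) = 730.8 — high.
Try y = 9.43 ft: A R^(2/3) = 555 — ≈ 555.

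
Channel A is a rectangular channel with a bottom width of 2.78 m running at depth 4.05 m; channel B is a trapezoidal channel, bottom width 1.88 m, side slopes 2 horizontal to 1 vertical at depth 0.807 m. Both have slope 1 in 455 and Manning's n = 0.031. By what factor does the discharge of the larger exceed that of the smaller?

Channel A: Flow area A = b·y = 2.78 × 4.05 = 11.26 m². Wetted perimeter P = b + 2y = 2.78 + 2×4.05 = 10.88 m. Hydraulic radius R = A/P = 11.26/10.88 = 1.035 m. Q_A = (1/0.031)·11.26·1.035^(2/3)·√0.002198 = 17.42 m³/s.
Channel B: With bottom width b = 1.88 m and side slope z = 2: A = (b + zy)y = (1.88 + 2×0.807)×0.807 = 2.82 m²; P = b + 2y√(1+z²) = 1.88 + 2×0.807×2.236 = 5.489 m. Hydraulic radius R = A/P = 2.82/5.489 = 0.5137 m. Q_B = (1/0.031)·2.82·0.5137^(2/3)·√0.002198 = 2.735 m³/s.
The larger discharge is 17.42 m³/s and the smaller is 2.735 m³/s; the ratio is 6.37.

6.37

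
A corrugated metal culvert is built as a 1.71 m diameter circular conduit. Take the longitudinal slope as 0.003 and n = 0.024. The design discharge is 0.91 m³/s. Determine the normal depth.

y_n = 0.649 m

Manning's equation rearranged: A R^(2/3) = nQ / (1·√S) = 0.024 × 0.91 / (√0.003) = 0.3987.
Try y = 0.709 m: A R^(2/3) = 0.4689 — high.
Try y = 0.479 m: A R^(2/3) = 0.2233 — low.
Try y = 0.649 m: A R^(2/3) = 0.3987 — matches.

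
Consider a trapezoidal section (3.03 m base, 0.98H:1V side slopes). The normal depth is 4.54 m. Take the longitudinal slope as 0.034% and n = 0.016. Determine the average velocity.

V = 1.92 m/s

With bottom width b = 3.03 m and side slope z = 0.98: A = (b + zy)y = (3.03 + 0.98×4.54)×4.54 = 33.96 m²; P = b + 2y√(1+z²) = 3.03 + 2×4.54×1.4 = 15.74 m.
Hydraulic radius R = A/P = 33.96/15.74 = 2.157 m.
From Manning's equation, V = (1/n) R^(2/3) S^(1/2) = (1/0.016) × 2.157^(2/3) × 0.00034^(1/2) = 1.92 m/s.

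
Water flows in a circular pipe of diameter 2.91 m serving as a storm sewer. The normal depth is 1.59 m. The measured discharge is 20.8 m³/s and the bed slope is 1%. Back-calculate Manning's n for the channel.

n = 0.015

For a circular section of diameter D = 2.91 m at depth y = 1.59 m, the central angle is θ = 2 arccos(1 − 2y/D) = 3.327 rad. Then A = (D²/8)(θ − sin θ) = 3.718 m² and P = Dθ/2 = 4.841 m.
Hydraulic radius R = A/P = 3.718/4.841 = 0.7679 m.
Rearranging Manning's equation: n = (1/Q) A R^(2/3) S^(1/2) = (1/20.8) × 3.718 × 0.7679^(2/3) × √0.01 = 0.015.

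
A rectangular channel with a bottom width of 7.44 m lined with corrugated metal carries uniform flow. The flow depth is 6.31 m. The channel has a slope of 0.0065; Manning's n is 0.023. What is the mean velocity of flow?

Flow area A = b·y = 7.44 × 6.31 = 46.95 m². Wetted perimeter P = b + 2y = 7.44 + 2×6.31 = 20.06 m.
Hydraulic radius R = A/P = 46.95/20.06 = 2.34 m.
From Manning's equation, V = (1/n) R^(2/3) S^(1/2) = (1/0.023) × 2.34^(2/3) × 0.0065^(1/2) = 6.18 m/s.

V = 6.18 m/s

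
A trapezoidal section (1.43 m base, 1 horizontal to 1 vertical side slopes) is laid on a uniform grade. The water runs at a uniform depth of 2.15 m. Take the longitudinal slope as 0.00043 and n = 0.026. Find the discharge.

With bottom width b = 1.43 m and side slope z = 1: A = (b + zy)y = (1.43 + 1×2.15)×2.15 = 7.697 m²; P = b + 2y√(1+z²) = 1.43 + 2×2.15×1.414 = 7.511 m.
Hydraulic radius R = A/P = 7.697/7.511 = 1.025 m.
Manning's equation: Q = (1/n) A R^(2/3) S^(1/2) = (1/0.026) × 7.697 × 1.025^(2/3) × 0.00043^(1/2) = 6.24 m³/s.

Q = 6.24 m³/s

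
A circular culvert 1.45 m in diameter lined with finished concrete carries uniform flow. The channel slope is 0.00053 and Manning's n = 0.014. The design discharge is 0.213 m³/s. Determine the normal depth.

Manning's equation rearranged: A R^(2/3) = nQ / (1·√S) = 0.014 × 0.213 / (√0.00053) = 0.1295.
Trying y = 0.434 m: A R^(2/3) = 0.1637 — too large.
Trying y = 0.385 m: A R^(2/3) = 0.1295 — matches.

y_n = 0.385 m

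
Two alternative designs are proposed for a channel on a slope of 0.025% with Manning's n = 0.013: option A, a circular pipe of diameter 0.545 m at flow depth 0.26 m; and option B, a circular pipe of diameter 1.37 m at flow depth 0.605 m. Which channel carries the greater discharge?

channel B

Channel A: For a circular section of diameter D = 0.545 m at depth y = 0.26 m, the central angle is θ = 2 arccos(1 − 2y/D) = 3.05 rad. Then A = (D²/8)(θ − sin θ) = 0.1098 m² and P = Dθ/2 = 0.8311 m. Hydraulic radius R = A/P = 0.1098/0.8311 = 0.1322 m. Q_A = (1/0.013)·0.1098·0.1322^(2/3)·√0.00025 = 0.03466 m³/s.
Channel B: For a circular section of diameter D = 1.37 m at depth y = 0.605 m, the central angle is θ = 2 arccos(1 − 2y/D) = 2.907 rad. Then A = (D²/8)(θ − sin θ) = 0.6277 m² and P = Dθ/2 = 1.992 m. Hydraulic radius R = A/P = 0.6277/1.992 = 0.3152 m. Q_B = (1/0.013)·0.6277·0.3152^(2/3)·√0.00025 = 0.3536 m³/s.
Q_A = 0.03466 m³/s vs Q_B = 0.3536 m³/s, so channel B carries more.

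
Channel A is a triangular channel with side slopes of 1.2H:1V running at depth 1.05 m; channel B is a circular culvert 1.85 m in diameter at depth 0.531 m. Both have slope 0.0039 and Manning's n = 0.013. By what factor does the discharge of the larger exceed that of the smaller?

2.5

Channel A: For a triangular section with side slope z = 1.2: A = zy² = 1.2×1.05² = 1.323 m²; P = 2y√(1+z²) = 2×1.05×1.562 = 3.28 m. Hydraulic radius R = A/P = 1.323/3.28 = 0.4033 m. Q_A = (1/0.013)·1.323·0.4033^(2/3)·√0.0039 = 3.469 m³/s.
Channel B: For a circular section of diameter D = 1.85 m at depth y = 0.531 m, the central angle is θ = 2 arccos(1 − 2y/D) = 2.262 rad. Then A = (D²/8)(θ − sin θ) = 0.6378 m² and P = Dθ/2 = 2.092 m. Hydraulic radius R = A/P = 0.6378/2.092 = 0.3049 m. Q_B = (1/0.013)·0.6378·0.3049^(2/3)·√0.0039 = 1.388 m³/s.
The larger discharge is 3.469 m³/s and the smaller is 1.388 m³/s; the ratio is 2.5.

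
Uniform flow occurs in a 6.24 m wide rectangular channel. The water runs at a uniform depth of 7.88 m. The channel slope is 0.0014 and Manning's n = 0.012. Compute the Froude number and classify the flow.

Flow area A = b·y = 6.24 × 7.88 = 49.17 m². Wetted perimeter P = b + 2y = 6.24 + 2×7.88 = 22 m.
Hydraulic radius R = A/P = 49.17/22 = 2.235 m.
V = (1/n) R^(2/3) √S = (1/0.012) × 2.235^(2/3) × √0.0014 = 5.33 m/s. Hydraulic depth D_h = A/T = 49.17/6.24 = 7.88 m.
Froude number Fr = V/√(g·D_h) = 5.33/√(9.81×7.88) = 0.606, which is less than 1, so the flow is subcritical.

subcritical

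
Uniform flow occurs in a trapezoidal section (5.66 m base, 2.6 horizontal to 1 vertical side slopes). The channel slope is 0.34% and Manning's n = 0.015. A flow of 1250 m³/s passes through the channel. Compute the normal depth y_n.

Manning's equation rearranged: A R^(2/3) = nQ / (1·√S) = 0.015 × 1250 / (√0.0034) = 321.6.
Try y = 5.14 m: A R^(2/3) = 196.6 — short.
Try y = 6.36 m: A R^(2/3) = 321.4 — ≈ 321.6.

y_n = 6.36 m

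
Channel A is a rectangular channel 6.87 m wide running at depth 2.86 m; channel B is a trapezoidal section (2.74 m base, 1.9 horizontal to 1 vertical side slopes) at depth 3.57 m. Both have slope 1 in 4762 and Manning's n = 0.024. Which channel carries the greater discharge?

channel B

Channel A: Flow area A = b·y = 6.87 × 2.86 = 19.65 m². Wetted perimeter P = b + 2y = 6.87 + 2×2.86 = 12.59 m. Hydraulic radius R = A/P = 19.65/12.59 = 1.561 m. Q_A = (1/0.024)·19.65·1.561^(2/3)·√0.00021 = 15.96 m³/s.
Channel B: With bottom width b = 2.74 m and side slope z = 1.9: A = (b + zy)y = (2.74 + 1.9×3.57)×3.57 = 34 m²; P = b + 2y√(1+z²) = 2.74 + 2×3.57×2.147 = 18.07 m. Hydraulic radius R = A/P = 34/18.07 = 1.881 m. Q_B = (1/0.024)·34·1.881^(2/3)·√0.00021 = 31.28 m³/s.
Q_A = 15.96 m³/s vs Q_B = 31.28 m³/s, so channel B carries more.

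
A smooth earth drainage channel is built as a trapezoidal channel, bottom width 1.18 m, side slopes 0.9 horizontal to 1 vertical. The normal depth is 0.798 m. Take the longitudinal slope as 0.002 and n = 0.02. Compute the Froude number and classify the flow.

subcritical

With bottom width b = 1.18 m and side slope z = 0.9: A = (b + zy)y = (1.18 + 0.9×0.798)×0.798 = 1.515 m²; P = b + 2y√(1+z²) = 1.18 + 2×0.798×1.345 = 3.327 m.
Hydraulic radius R = A/P = 1.515/3.327 = 0.4553 m.
V = (1/n) R^(2/3) √S = (1/0.02) × 0.4553^(2/3) × √0.002 = 1.323 m/s. Hydraulic depth D_h = A/T = 1.515/2.616 = 0.5789 m.
Froude number Fr = V/√(g·D_h) = 1.323/√(9.81×0.5789) = 0.555, which is less than 1, so the flow is subcritical.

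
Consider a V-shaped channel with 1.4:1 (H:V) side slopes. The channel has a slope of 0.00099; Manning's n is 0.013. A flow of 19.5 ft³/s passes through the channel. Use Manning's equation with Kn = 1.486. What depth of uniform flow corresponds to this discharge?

Manning's equation rearranged: A R^(2/3) = nQ / (1.486·√S) = 0.013 × 19.5 / (1.486 × √0.00099) = 5.422.
At y = 1.87 ft: A R^(2/3) = 4.08 — short.
At y = 2.32 ft: A R^(2/3) = 7.251 — over.
At y = 2.08 ft: A R^(2/3) = 5.419 — close enough.

y_n = 2.08 ft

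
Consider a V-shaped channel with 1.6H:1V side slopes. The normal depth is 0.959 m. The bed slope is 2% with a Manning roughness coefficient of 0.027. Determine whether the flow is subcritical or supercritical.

For a triangular section with side slope z = 1.6: A = zy² = 1.6×0.959² = 1.471 m²; P = 2y√(1+z²) = 2×0.959×1.887 = 3.619 m.
Hydraulic radius R = A/P = 1.471/3.619 = 0.4066 m.
V = (1/n) R^(2/3) √S = (1/0.027) × 0.4066^(2/3) × √0.02 = 2.875 m/s. Hydraulic depth D_h = A/T = 1.471/3.069 = 0.4795 m.
Froude number Fr = V/√(g·D_h) = 2.875/√(9.81×0.4795) = 1.33, which is greater than 1, so the flow is supercritical.

supercritical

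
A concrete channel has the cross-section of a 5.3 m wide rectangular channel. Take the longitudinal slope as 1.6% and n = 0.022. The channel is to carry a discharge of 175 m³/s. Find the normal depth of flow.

Manning's equation rearranged: A R^(2/3) = nQ / (1·√S) = 0.022 × 175 / (√0.016) = 30.44.
Trying y = 4.93 m: A R^(2/3) = 37.56 — over.
Trying y = 4.16 m: A R^(2/3) = 30.4 — matches.

y_n = 4.16 m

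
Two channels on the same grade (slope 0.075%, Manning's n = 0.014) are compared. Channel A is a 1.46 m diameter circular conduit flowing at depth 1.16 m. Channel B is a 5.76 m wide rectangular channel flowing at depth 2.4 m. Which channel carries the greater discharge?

Channel A: For a circular section of diameter D = 1.46 m at depth y = 1.16 m, the central angle is θ = 2 arccos(1 − 2y/D) = 4.401 rad. Then A = (D²/8)(θ − sin θ) = 1.426 m² and P = Dθ/2 = 3.213 m. Hydraulic radius R = A/P = 1.426/3.213 = 0.4439 m. Q_A = (1/0.014)·1.426·0.4439^(2/3)·√0.00075 = 1.624 m³/s.
Channel B: Flow area A = b·y = 5.76 × 2.4 = 13.82 m². Wetted perimeter P = b + 2y = 5.76 + 2×2.4 = 10.56 m. Hydraulic radius R = A/P = 13.82/10.56 = 1.309 m. Q_B = (1/0.014)·13.82·1.309^(2/3)·√0.00075 = 32.36 m³/s.
Q_A = 1.624 m³/s vs Q_B = 32.36 m³/s, so channel B carries more.

channel B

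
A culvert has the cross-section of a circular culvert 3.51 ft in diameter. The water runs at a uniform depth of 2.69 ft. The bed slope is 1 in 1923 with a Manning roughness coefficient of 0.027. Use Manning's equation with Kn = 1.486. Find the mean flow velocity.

For a circular section of diameter D = 3.51 ft at depth y = 2.69 ft, the central angle is θ = 2 arccos(1 − 2y/D) = 4.265 rad. Then A = (D²/8)(θ − sin θ) = 7.957 ft² and P = Dθ/2 = 7.486 ft.
Hydraulic radius R = A/P = 7.957/7.486 = 1.063 ft.
From Manning's equation, V = (1.486/n) R^(2/3) S^(1/2) = (1.486/0.027) × 1.063^(2/3) × 0.00052^(1/2) = 1.31 ft/s.

V = 1.31 ft/s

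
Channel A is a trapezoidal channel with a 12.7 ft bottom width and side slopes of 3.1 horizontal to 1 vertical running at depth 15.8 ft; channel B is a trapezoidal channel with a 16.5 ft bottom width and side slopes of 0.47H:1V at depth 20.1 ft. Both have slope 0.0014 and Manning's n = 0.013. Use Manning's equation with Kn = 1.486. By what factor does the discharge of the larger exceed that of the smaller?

Channel A: With bottom width b = 12.7 ft and side slope z = 3.1: A = (b + zy)y = (12.7 + 3.1×15.8)×15.8 = 974.5 ft²; P = b + 2y√(1+z²) = 12.7 + 2×15.8×3.257 = 115.6 ft. Hydraulic radius R = A/P = 974.5/115.6 = 8.428 ft. Q_A = (1.486/0.013)·974.5·8.428^(2/3)·√0.0014 = 17260 ft³/s.
Channel B: With bottom width b = 16.5 ft and side slope z = 0.47: A = (b + zy)y = (16.5 + 0.47×20.1)×20.1 = 521.5 ft²; P = b + 2y√(1+z²) = 16.5 + 2×20.1×1.105 = 60.92 ft. Hydraulic radius R = A/P = 521.5/60.92 = 8.561 ft. Q_B = (1.486/0.013)·521.5·8.561^(2/3)·√0.0014 = 9335 ft³/s.
The larger discharge is 17260 ft³/s and the smaller is 9335 ft³/s; the ratio is 1.85.

1.85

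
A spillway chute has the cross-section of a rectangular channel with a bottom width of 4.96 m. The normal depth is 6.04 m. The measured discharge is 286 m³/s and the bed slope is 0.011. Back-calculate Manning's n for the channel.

n = 0.016

Flow area A = b·y = 4.96 × 6.04 = 29.96 m². Wetted perimeter P = b + 2y = 4.96 + 2×6.04 = 17.04 m.
Hydraulic radius R = A/P = 29.96/17.04 = 1.758 m.
Rearranging Manning's equation: n = (1/Q) A R^(2/3) S^(1/2) = (1/286) × 29.96 × 1.758^(2/3) × √0.011 = 0.016.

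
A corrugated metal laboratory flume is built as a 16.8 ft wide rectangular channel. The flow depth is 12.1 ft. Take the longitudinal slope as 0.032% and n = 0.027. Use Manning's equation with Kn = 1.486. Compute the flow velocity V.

Flow area A = b·y = 16.8 × 12.1 = 203.3 ft². Wetted perimeter P = b + 2y = 16.8 + 2×12.1 = 41 ft.
Hydraulic radius R = A/P = 203.3/41 = 4.958 ft.
From Manning's equation, V = (1.486/n) R^(2/3) S^(1/2) = (1.486/0.027) × 4.958^(2/3) × 0.00032^(1/2) = 2.86 ft/s.

V = 2.86 ft/s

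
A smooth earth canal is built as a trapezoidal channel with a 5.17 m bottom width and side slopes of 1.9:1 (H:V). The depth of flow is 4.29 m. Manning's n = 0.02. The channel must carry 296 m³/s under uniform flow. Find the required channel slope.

S = 0.0033

With bottom width b = 5.17 m and side slope z = 1.9: A = (b + zy)y = (5.17 + 1.9×4.29)×4.29 = 57.15 m²; P = b + 2y√(1+z²) = 5.17 + 2×4.29×2.147 = 23.59 m.
Hydraulic radius R = A/P = 57.15/23.59 = 2.422 m.
From Manning's equation, S = [nQ / (1 A R^(2/3))]² = [0.02 × 296 / (1 × 57.15 × 2.422^(2/3))]² = 0.0033.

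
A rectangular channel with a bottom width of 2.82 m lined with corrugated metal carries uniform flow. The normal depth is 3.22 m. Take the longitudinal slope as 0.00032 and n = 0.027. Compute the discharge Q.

Q = 5.94 m³/s

Flow area A = b·y = 2.82 × 3.22 = 9.08 m². Wetted perimeter P = b + 2y = 2.82 + 2×3.22 = 9.26 m.
Hydraulic radius R = A/P = 9.08/9.26 = 0.9806 m.
Manning's equation: Q = (1/n) A R^(2/3) S^(1/2) = (1/0.027) × 9.08 × 0.9806^(2/3) × 0.00032^(1/2) = 5.94 m³/s.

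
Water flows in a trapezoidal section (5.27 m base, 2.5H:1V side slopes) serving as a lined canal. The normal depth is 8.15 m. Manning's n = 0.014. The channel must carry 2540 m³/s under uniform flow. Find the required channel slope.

S = 0.0042

With bottom width b = 5.27 m and side slope z = 2.5: A = (b + zy)y = (5.27 + 2.5×8.15)×8.15 = 209 m²; P = b + 2y√(1+z²) = 5.27 + 2×8.15×2.693 = 49.16 m.
Hydraulic radius R = A/P = 209/49.16 = 4.252 m.
From Manning's equation, S = [nQ / (1 A R^(2/3))]² = [0.014 × 2540 / (1 × 209 × 4.252^(2/3))]² = 0.0042.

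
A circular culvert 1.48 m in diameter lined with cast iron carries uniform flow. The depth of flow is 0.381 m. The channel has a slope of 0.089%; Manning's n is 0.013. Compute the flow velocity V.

For a circular section of diameter D = 1.48 m at depth y = 0.381 m, the central angle is θ = 2 arccos(1 − 2y/D) = 2.129 rad. Then A = (D²/8)(θ − sin θ) = 0.3505 m² and P = Dθ/2 = 1.575 m.
Hydraulic radius R = A/P = 0.3505/1.575 = 0.2225 m.
From Manning's equation, V = (1/n) R^(2/3) S^(1/2) = (1/0.013) × 0.2225^(2/3) × 0.00089^(1/2) = 0.843 m/s.

V = 0.843 m/s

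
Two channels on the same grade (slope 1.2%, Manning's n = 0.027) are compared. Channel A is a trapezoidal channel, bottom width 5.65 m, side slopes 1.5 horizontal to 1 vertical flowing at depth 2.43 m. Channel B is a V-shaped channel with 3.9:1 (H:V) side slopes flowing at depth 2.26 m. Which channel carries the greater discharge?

Channel A: With bottom width b = 5.65 m and side slope z = 1.5: A = (b + zy)y = (5.65 + 1.5×2.43)×2.43 = 22.59 m²; P = b + 2y√(1+z²) = 5.65 + 2×2.43×1.803 = 14.41 m. Hydraulic radius R = A/P = 22.59/14.41 = 1.567 m. Q_A = (1/0.027)·22.59·1.567^(2/3)·√0.012 = 123.6 m³/s.
Channel B: For a triangular section with side slope z = 3.9: A = zy² = 3.9×2.26² = 19.92 m²; P = 2y√(1+z²) = 2×2.26×4.026 = 18.2 m. Hydraulic radius R = A/P = 19.92/18.2 = 1.095 m. Q_B = (1/0.027)·19.92·1.095^(2/3)·√0.012 = 85.84 m³/s.
Q_A = 123.6 m³/s vs Q_B = 85.84 m³/s, so channel A carries more.

channel A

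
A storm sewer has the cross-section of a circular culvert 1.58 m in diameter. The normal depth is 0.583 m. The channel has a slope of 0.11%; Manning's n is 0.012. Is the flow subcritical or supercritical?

For a circular section of diameter D = 1.58 m at depth y = 0.583 m, the central angle is θ = 2 arccos(1 − 2y/D) = 2.611 rad. Then A = (D²/8)(θ − sin θ) = 0.6571 m² and P = Dθ/2 = 2.063 m.
Hydraulic radius R = A/P = 0.6571/2.063 = 0.3185 m.
V = (1/n) R^(2/3) √S = (1/0.012) × 0.3185^(2/3) × √0.0011 = 1.289 m/s. Hydraulic depth D_h = A/T = 0.6571/1.525 = 0.4309 m.
Froude number Fr = V/√(g·D_h) = 1.289/√(9.81×0.4309) = 0.627, which is less than 1, so the flow is subcritical.

subcritical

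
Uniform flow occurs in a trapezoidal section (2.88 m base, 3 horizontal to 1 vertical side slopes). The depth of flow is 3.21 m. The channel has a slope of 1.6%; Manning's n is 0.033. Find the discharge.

Q = 222 m³/s

With bottom width b = 2.88 m and side slope z = 3: A = (b + zy)y = (2.88 + 3×3.21)×3.21 = 40.16 m²; P = b + 2y√(1+z²) = 2.88 + 2×3.21×3.162 = 23.18 m.
Hydraulic radius R = A/P = 40.16/23.18 = 1.732 m.
Manning's equation: Q = (1/n) A R^(2/3) S^(1/2) = (1/0.033) × 40.16 × 1.732^(2/3) × 0.016^(1/2) = 222 m³/s.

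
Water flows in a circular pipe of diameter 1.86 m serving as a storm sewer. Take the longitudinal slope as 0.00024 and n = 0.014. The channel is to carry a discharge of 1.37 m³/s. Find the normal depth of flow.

Manning's equation rearranged: A R^(2/3) = nQ / (1·√S) = 0.014 × 1.37 / (√0.00024) = 1.238.
Trying y = 1.02 m: A R^(2/3) = 0.9507 — short.
Trying y = 1.49 m: A R^(2/3) = 1.596 — over.
Trying y = 1.21 m: A R^(2/3) = 1.235 — close enough.

y_n = 1.21 m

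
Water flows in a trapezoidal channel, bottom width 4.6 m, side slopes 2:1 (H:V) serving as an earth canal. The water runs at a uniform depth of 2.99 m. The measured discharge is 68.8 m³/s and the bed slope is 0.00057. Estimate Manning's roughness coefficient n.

n = 0.016

With bottom width b = 4.6 m and side slope z = 2: A = (b + zy)y = (4.6 + 2×2.99)×2.99 = 31.63 m²; P = b + 2y√(1+z²) = 4.6 + 2×2.99×2.236 = 17.97 m.
Hydraulic radius R = A/P = 31.63/17.97 = 1.76 m.
Rearranging Manning's equation: n = (1/Q) A R^(2/3) S^(1/2) = (1/68.8) × 31.63 × 1.76^(2/3) × √0.00057 = 0.016.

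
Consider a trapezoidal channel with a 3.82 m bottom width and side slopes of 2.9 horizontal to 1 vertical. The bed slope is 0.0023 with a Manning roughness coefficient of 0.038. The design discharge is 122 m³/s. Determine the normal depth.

y_n = 3.88 m

Manning's equation rearranged: A R^(2/3) = nQ / (1·√S) = 0.038 × 122 / (√0.0023) = 96.67.
Trying y = 4.34 m: A R^(2/3) = 125.4 — over.
Trying y = 3.18 m: A R^(2/3) = 60.86 — short.
Trying y = 3.88 m: A R^(2/3) = 96.41 — close enough.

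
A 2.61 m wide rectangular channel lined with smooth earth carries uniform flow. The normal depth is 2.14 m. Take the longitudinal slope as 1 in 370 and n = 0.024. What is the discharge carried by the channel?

Q = 10.5 m³/s

Flow area A = b·y = 2.61 × 2.14 = 5.585 m². Wetted perimeter P = b + 2y = 2.61 + 2×2.14 = 6.89 m.
Hydraulic radius R = A/P = 5.585/6.89 = 0.8107 m.
Manning's equation: Q = (1/n) A R^(2/3) S^(1/2) = (1/0.024) × 5.585 × 0.8107^(2/3) × 0.002703^(1/2) = 10.5 m³/s.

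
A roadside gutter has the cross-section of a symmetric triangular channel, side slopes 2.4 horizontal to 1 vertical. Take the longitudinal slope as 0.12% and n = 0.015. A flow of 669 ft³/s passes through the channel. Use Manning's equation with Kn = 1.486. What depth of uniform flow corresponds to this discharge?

y_n = 6.31 ft

Manning's equation rearranged: A R^(2/3) = nQ / (1.486·√S) = 0.015 × 669 / (1.486 × √0.0012) = 194.9.
Try y = 7.56 ft: A R^(2/3) = 315.6 — over.
Try y = 5.62 ft: A R^(2/3) = 143.1 — short.
Try y = 6.31 ft: A R^(2/3) = 194.9 — matches.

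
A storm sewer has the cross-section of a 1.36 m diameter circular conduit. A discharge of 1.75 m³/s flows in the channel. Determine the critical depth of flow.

At critical depth, Q² T / (g A³) = 1, i.e. A³/T = Q²/g = 1.75²/9.81 = 0.3122.
At y = 0.892 m: A³/T = 0.7971 — high.
At y = 0.588 m: A³/T = 0.1616 — low.
At y = 0.699 m: A³/T = 0.313 — close enough.

y_c = 0.699 m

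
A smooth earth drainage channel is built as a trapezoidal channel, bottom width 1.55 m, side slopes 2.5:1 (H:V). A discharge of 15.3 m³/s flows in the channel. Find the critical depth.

y_c = 1.23 m

At critical depth, Q² T / (g A³) = 1, i.e. A³/T = Q²/g = 15.3²/9.81 = 23.86.
Try y = 1.37 m: A³/T = 37.69 — over.
Try y = 0.906 m: A³/T = 6.791 — short.
Try y = 1.23 m: A³/T = 23.91 — ≈ 23.86.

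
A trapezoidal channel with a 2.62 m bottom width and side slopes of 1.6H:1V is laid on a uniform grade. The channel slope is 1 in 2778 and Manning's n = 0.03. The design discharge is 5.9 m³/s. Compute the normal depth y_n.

y_n = 1.72 m

Manning's equation rearranged: A R^(2/3) = nQ / (1·√S) = 0.03 × 5.9 / (√0.00036) = 9.329.
At y = 1.26 m: A R^(2/3) = 5.001 — too small.
At y = 1.72 m: A R^(2/3) = 9.327 — matches.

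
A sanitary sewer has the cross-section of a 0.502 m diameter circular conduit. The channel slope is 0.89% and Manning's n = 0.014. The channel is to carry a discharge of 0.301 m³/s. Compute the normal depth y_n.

y_n = 0.372 m

Manning's equation rearranged: A R^(2/3) = nQ / (1·√S) = 0.014 × 0.301 / (√0.0089) = 0.04467.
At y = 0.428 m: A R^(2/3) = 0.05124 — high.
At y = 0.372 m: A R^(2/3) = 0.04461 — matches.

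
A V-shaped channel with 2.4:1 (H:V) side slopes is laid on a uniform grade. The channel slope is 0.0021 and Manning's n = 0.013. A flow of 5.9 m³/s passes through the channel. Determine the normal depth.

y_n = 1.06 m

Manning's equation rearranged: A R^(2/3) = nQ / (1·√S) = 0.013 × 5.9 / (√0.0021) = 1.674.
Try y = 0.745 m: A R^(2/3) = 0.6538 — too small.
Try y = 1.3 m: A R^(2/3) = 2.885 — too large.
Try y = 1.06 m: A R^(2/3) = 1.674 — close enough.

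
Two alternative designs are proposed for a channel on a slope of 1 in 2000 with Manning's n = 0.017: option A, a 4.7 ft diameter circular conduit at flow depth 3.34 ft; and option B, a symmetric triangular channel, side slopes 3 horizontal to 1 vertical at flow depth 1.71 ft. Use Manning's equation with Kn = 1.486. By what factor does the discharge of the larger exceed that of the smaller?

Channel A: For a circular section of diameter D = 4.7 ft at depth y = 3.34 ft, the central angle is θ = 2 arccos(1 − 2y/D) = 4.011 rad. Then A = (D²/8)(θ − sin θ) = 13.19 ft² and P = Dθ/2 = 9.427 ft. Hydraulic radius R = A/P = 13.19/9.427 = 1.399 ft. Q_A = (1.486/0.017)·13.19·1.399^(2/3)·√0.0005 = 32.24 ft³/s.
Channel B: For a triangular section with side slope z = 3: A = zy² = 3×1.71² = 8.772 ft²; P = 2y√(1+z²) = 2×1.71×3.162 = 10.81 ft. Hydraulic radius R = A/P = 8.772/10.81 = 0.8111 ft. Q_B = (1.486/0.017)·8.772·0.8111^(2/3)·√0.0005 = 14.91 ft³/s.
The larger discharge is 32.24 ft³/s and the smaller is 14.91 ft³/s; the ratio is 2.16.

2.16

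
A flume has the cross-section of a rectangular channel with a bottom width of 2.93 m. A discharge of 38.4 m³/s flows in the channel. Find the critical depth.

y_c = 2.6 m

For a rectangular channel, critical depth y_c = (q²/g)^(1/3) where q = Q/b = 38.4/2.93 = 13.11 m²/s.
So y_c = (13.11²/9.81)^(1/3) = 2.6 m.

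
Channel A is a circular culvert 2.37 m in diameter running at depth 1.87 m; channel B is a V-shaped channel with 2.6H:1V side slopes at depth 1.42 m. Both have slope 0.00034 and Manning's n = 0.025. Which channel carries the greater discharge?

channel B

Channel A: For a circular section of diameter D = 2.37 m at depth y = 1.87 m, the central angle is θ = 2 arccos(1 − 2y/D) = 4.374 rad. Then A = (D²/8)(θ − sin θ) = 3.734 m² and P = Dθ/2 = 5.184 m. Hydraulic radius R = A/P = 3.734/5.184 = 0.7203 m. Q_A = (1/0.025)·3.734·0.7203^(2/3)·√0.00034 = 2.213 m³/s.
Channel B: For a triangular section with side slope z = 2.6: A = zy² = 2.6×1.42² = 5.243 m²; P = 2y√(1+z²) = 2×1.42×2.786 = 7.911 m. Hydraulic radius R = A/P = 5.243/7.911 = 0.6627 m. Q_B = (1/0.025)·5.243·0.6627^(2/3)·√0.00034 = 2.939 m³/s.
Q_A = 2.213 m³/s vs Q_B = 2.939 m³/s, so channel B carries more.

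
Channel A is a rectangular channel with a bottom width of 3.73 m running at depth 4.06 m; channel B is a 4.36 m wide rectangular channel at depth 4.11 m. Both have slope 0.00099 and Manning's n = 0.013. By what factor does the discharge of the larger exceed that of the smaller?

Channel A: Flow area A = b·y = 3.73 × 4.06 = 15.14 m². Wetted perimeter P = b + 2y = 3.73 + 2×4.06 = 11.85 m. Hydraulic radius R = A/P = 15.14/11.85 = 1.278 m. Q_A = (1/0.013)·15.14·1.278^(2/3)·√0.00099 = 43.16 m³/s.
Channel B: Flow area A = b·y = 4.36 × 4.11 = 17.92 m². Wetted perimeter P = b + 2y = 4.36 + 2×4.11 = 12.58 m. Hydraulic radius R = A/P = 17.92/12.58 = 1.424 m. Q_B = (1/0.013)·17.92·1.424^(2/3)·√0.00099 = 54.91 m³/s.
The larger discharge is 54.91 m³/s and the smaller is 43.16 m³/s; the ratio is 1.27.

1.27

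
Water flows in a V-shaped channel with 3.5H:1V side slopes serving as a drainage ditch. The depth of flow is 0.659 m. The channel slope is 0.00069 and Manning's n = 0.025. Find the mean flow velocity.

For a triangular section with side slope z = 3.5: A = zy² = 3.5×0.659² = 1.52 m²; P = 2y√(1+z²) = 2×0.659×3.64 = 4.798 m.
Hydraulic radius R = A/P = 1.52/4.798 = 0.3168 m.
From Manning's equation, V = (1/n) R^(2/3) S^(1/2) = (1/0.025) × 0.3168^(2/3) × 0.00069^(1/2) = 0.488 m/s.

V = 0.488 m/s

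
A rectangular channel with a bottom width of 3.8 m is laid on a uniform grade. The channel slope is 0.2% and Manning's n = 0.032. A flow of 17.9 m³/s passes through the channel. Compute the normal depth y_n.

Manning's equation rearranged: A R^(2/3) = nQ / (1·√S) = 0.032 × 17.9 / (√0.002) = 12.81.
Try y = 2.43 m: A R^(2/3) = 9.638 — short.
Try y = 3.3 m: A R^(2/3) = 14.21 — over.
Try y = 3.04 m: A R^(2/3) = 12.82 — matches.

y_n = 3.04 m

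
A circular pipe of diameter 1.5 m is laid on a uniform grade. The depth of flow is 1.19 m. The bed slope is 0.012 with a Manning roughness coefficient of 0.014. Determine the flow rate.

Q = 6.97 m³/s

For a circular section of diameter D = 1.5 m at depth y = 1.19 m, the central angle is θ = 2 arccos(1 − 2y/D) = 4.395 rad. Then A = (D²/8)(θ − sin θ) = 1.503 m² and P = Dθ/2 = 3.297 m.
Hydraulic radius R = A/P = 1.503/3.297 = 0.4561 m.
Manning's equation: Q = (1/n) A R^(2/3) S^(1/2) = (1/0.014) × 1.503 × 0.4561^(2/3) × 0.012^(1/2) = 6.97 m³/s.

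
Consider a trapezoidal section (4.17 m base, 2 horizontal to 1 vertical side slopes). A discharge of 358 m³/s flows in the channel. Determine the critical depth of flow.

At critical depth, Q² T / (g A³) = 1, i.e. A³/T = Q²/g = 358²/9.81 = 13060.
Trying y = 3.84 m: A³/T = 4824 — short.
Trying y = 5.32 m: A³/T = 19220 — over.
Trying y = 4.86 m: A³/T = 13030 — close enough.

y_c = 4.86 m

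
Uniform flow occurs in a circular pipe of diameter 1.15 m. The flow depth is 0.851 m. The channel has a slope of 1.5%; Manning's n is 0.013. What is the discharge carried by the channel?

For a circular section of diameter D = 1.15 m at depth y = 0.851 m, the central angle is θ = 2 arccos(1 − 2y/D) = 4.143 rad. Then A = (D²/8)(θ − sin θ) = 0.8241 m² and P = Dθ/2 = 2.382 m.
Hydraulic radius R = A/P = 0.8241/2.382 = 0.3459 m.
Manning's equation: Q = (1/n) A R^(2/3) S^(1/2) = (1/0.013) × 0.8241 × 0.3459^(2/3) × 0.015^(1/2) = 3.83 m³/s.

Q = 3.83 m³/s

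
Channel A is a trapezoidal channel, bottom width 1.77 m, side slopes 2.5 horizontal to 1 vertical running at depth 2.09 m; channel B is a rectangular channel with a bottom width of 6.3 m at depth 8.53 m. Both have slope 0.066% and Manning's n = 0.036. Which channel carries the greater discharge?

Channel A: With bottom width b = 1.77 m and side slope z = 2.5: A = (b + zy)y = (1.77 + 2.5×2.09)×2.09 = 14.62 m²; P = b + 2y√(1+z²) = 1.77 + 2×2.09×2.693 = 13.02 m. Hydraulic radius R = A/P = 14.62/13.02 = 1.122 m. Q_A = (1/0.036)·14.62·1.122^(2/3)·√0.00066 = 11.27 m³/s.
Channel B: Flow area A = b·y = 6.3 × 8.53 = 53.74 m². Wetted perimeter P = b + 2y = 6.3 + 2×8.53 = 23.36 m. Hydraulic radius R = A/P = 53.74/23.36 = 2.3 m. Q_B = (1/0.036)·53.74·2.3^(2/3)·√0.00066 = 66.83 m³/s.
Q_A = 11.27 m³/s vs Q_B = 66.83 m³/s, so channel B carries more.

channel B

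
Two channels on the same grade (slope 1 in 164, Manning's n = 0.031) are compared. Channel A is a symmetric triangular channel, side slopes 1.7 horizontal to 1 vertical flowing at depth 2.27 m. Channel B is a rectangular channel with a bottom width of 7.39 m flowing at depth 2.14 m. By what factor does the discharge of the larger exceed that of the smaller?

2.24

Channel A: For a triangular section with side slope z = 1.7: A = zy² = 1.7×2.27² = 8.76 m²; P = 2y√(1+z²) = 2×2.27×1.972 = 8.954 m. Hydraulic radius R = A/P = 8.76/8.954 = 0.9783 m. Q_A = (1/0.031)·8.76·0.9783^(2/3)·√0.006098 = 21.75 m³/s.
Channel B: Flow area A = b·y = 7.39 × 2.14 = 15.81 m². Wetted perimeter P = b + 2y = 7.39 + 2×2.14 = 11.67 m. Hydraulic radius R = A/P = 15.81/11.67 = 1.355 m. Q_B = (1/0.031)·15.81·1.355^(2/3)·√0.006098 = 48.78 m³/s.
The larger discharge is 48.78 m³/s and the smaller is 21.75 m³/s; the ratio is 2.24.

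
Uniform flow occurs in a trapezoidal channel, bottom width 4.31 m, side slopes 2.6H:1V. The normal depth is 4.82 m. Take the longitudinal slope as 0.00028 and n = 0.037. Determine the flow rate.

Q = 69.5 m³/s

With bottom width b = 4.31 m and side slope z = 2.6: A = (b + zy)y = (4.31 + 2.6×4.82)×4.82 = 81.18 m²; P = b + 2y√(1+z²) = 4.31 + 2×4.82×2.786 = 31.16 m.
Hydraulic radius R = A/P = 81.18/31.16 = 2.605 m.
Manning's equation: Q = (1/n) A R^(2/3) S^(1/2) = (1/0.037) × 81.18 × 2.605^(2/3) × 0.00028^(1/2) = 69.5 m³/s.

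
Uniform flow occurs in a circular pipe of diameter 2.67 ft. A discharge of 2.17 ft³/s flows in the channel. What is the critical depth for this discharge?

y_c = 0.472 ft

At critical depth, Q² T / (g A³) = 1, i.e. A³/T = Q²/g = 2.17²/32.2 = 0.1462.
Try y = 0.574 ft: A³/T = 0.3147 — high.
Try y = 0.354 ft: A³/T = 0.04709 — low.
Try y = 0.472 ft: A³/T = 0.1462 — ≈ 0.1462.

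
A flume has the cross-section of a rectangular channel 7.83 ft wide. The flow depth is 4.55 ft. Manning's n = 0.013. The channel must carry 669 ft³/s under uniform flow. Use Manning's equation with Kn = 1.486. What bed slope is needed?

S = 0.01

Flow area A = b·y = 7.83 × 4.55 = 35.63 ft². Wetted perimeter P = b + 2y = 7.83 + 2×4.55 = 16.93 ft.
Hydraulic radius R = A/P = 35.63/16.93 = 2.104 ft.
From Manning's equation, S = [nQ / (1.486 A R^(2/3))]² = [0.013 × 669 / (1.486 × 35.63 × 2.104^(2/3))]² = 0.01.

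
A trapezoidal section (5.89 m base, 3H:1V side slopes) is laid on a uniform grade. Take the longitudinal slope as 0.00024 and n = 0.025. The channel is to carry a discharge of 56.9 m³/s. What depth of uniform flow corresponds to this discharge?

Manning's equation rearranged: A R^(2/3) = nQ / (1·√S) = 0.025 × 56.9 / (√0.00024) = 91.82.
At y = 3.98 m: A R^(2/3) = 123.1 — too large.
At y = 3.49 m: A R^(2/3) = 91.9 — matches.

y_n = 3.49 m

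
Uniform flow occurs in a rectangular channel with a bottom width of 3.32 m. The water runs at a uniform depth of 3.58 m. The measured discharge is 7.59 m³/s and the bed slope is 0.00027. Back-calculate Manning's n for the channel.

n = 0.028

Flow area A = b·y = 3.32 × 3.58 = 11.89 m². Wetted perimeter P = b + 2y = 3.32 + 2×3.58 = 10.48 m.
Hydraulic radius R = A/P = 11.89/10.48 = 1.134 m.
Rearranging Manning's equation: n = (1/Q) A R^(2/3) S^(1/2) = (1/7.59) × 11.89 × 1.134^(2/3) × √0.00027 = 0.028.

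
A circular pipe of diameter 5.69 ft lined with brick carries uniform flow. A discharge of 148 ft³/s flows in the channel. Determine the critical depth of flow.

y_c = 3.36 ft

At critical depth, Q² T / (g A³) = 1, i.e. A³/T = Q²/g = 148²/32.2 = 680.2.
Try y = 2.54 ft: A³/T = 234.1 — low.
Try y = 4.16 ft: A³/T = 1567 — high.
Try y = 3.36 ft: A³/T = 682.1 — ≈ 680.2.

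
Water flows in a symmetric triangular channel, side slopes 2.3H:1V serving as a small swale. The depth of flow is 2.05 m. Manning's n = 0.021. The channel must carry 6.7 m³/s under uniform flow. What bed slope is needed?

For a triangular section with side slope z = 2.3: A = zy² = 2.3×2.05² = 9.666 m²; P = 2y√(1+z²) = 2×2.05×2.508 = 10.28 m.
Hydraulic radius R = A/P = 9.666/10.28 = 0.94 m.
From Manning's equation, S = [nQ / (1 A R^(2/3))]² = [0.021 × 6.7 / (1 × 9.666 × 0.94^(2/3))]² = 0.00023.

S = 0.00023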